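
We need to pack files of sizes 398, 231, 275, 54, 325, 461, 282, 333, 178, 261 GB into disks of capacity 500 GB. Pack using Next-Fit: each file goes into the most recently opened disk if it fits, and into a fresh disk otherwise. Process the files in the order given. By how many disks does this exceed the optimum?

Next-Fit: [398] [231] [275,54] [325] [461] [282] [333] [178,261] → 8 disks.
7 files exceed 250 GB (half the capacity), and no two of those can share a disk, so at least 7 disks are needed.
An optimal packing achieves that bound: [461] [398,54] [333] [325] [282,178] [275] [261,231] → 7 disks.
Excess: 8 − 7 = 1.

1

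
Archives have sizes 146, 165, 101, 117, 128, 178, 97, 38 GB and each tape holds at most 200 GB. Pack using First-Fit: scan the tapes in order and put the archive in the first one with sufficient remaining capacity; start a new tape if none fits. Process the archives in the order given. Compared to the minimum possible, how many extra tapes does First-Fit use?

First-Fit: [146,38] [165] [101,97] [117] [128] [178] → 6 tapes.
6 archives exceed 100 GB (half the capacity), and no two of those can share a tape, so at least 6 tapes are needed.
So 6 is already optimal.

0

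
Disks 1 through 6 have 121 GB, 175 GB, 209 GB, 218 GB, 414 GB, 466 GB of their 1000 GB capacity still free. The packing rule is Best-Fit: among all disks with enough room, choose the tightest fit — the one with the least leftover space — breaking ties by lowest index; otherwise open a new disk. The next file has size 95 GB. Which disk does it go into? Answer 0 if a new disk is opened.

Disks with room: disk 1 (121 GB), disk 2 (175 GB), disk 3 (209 GB), disk 4 (218 GB), disk 5 (414 GB), disk 6 (466 GB).
Tightest fit is disk 1 with 121 GB free.

1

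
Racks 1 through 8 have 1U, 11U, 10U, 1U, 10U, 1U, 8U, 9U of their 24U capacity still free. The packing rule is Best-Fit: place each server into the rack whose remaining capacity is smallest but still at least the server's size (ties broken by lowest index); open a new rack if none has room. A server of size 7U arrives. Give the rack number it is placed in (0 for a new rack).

Racks with room: rack 2 (11U), rack 3 (10U), rack 5 (10U), rack 7 (8U), rack 8 (9U).
Tightest fit is rack 7 with 8U free.

7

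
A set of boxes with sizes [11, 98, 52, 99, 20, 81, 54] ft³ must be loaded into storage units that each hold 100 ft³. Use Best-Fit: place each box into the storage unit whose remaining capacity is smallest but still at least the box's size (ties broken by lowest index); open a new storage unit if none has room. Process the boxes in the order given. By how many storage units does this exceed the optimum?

0

Best-Fit: [11,52,20] [98] [99] [81] [54] → 5 storage units.
Total size 415 ft³; any packing needs at least ⌈415/100⌉ = 5 storage units.
So 5 is already optimal.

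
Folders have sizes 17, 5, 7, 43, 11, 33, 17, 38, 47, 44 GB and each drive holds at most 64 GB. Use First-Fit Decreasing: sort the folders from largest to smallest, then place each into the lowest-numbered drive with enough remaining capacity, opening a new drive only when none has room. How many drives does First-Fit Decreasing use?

Sorted descending: 47, 44, 43, 38, 33, 17, 17, 11, 7, 5.
Put 47 GB in drive 1; 17 GB remain.
Put 44 GB in drive 2; 20 GB remain.
Put 43 GB in drive 3; 21 GB remain.
Put 38 GB in drive 4; 26 GB remain.
Put 33 GB in drive 5; 31 GB remain.
Put 17 GB in drive 1; 0 GB remain.
Put 17 GB in drive 2; 3 GB remain.
Put 11 GB in drive 3; 10 GB remain.
Put 7 GB in drive 3; 3 GB remain.
Put 5 GB in drive 4; 21 GB remain.
Final drives: [47,17] [44,17] [43,11,7] [38,5] [33].

5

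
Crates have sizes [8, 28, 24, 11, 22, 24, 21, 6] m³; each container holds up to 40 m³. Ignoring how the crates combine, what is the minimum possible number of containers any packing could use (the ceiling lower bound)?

4

Total size = 8 + 28 + 24 + 11 + 22 + 24 + 21 + 6 = 144 m³.
⌈144 / 40⌉ = 4.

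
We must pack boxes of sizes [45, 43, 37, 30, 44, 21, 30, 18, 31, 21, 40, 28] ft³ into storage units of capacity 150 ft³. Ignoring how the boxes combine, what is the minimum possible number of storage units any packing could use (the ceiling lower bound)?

Total size = 45 + 43 + 37 + 30 + 44 + 21 + 30 + 18 + 31 + 21 + 40 + 28 = 388 ft³.
⌈388 / 150⌉ = 3.

3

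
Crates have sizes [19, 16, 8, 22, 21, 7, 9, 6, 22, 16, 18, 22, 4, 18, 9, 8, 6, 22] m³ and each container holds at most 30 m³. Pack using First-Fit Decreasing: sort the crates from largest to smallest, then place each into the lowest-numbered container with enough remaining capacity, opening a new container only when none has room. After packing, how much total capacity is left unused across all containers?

47

Sorted descending: 22, 22, 22, 22, 21, 19, 18, 18, 16, 16, 9, 9, 8, 8, 7, 6, 6, 4.
22 m³ → container 1 (remaining 8 m³)
22 m³ → container 2 (remaining 8 m³)
22 m³ → container 3 (remaining 8 m³)
22 m³ → container 4 (remaining 8 m³)
21 m³ → container 5 (remaining 9 m³)
19 m³ → container 6 (remaining 11 m³)
18 m³ → container 7 (remaining 12 m³)
18 m³ → container 8 (remaining 12 m³)
16 m³ → container 9 (remaining 14 m³)
16 m³ → container 10 (remaining 14 m³)
9 m³ → container 5 (remaining 0 m³)
9 m³ → container 6 (remaining 2 m³)
8 m³ → container 1 (remaining 0 m³)
8 m³ → container 2 (remaining 0 m³)
7 m³ → container 3 (remaining 1 m³)
6 m³ → container 4 (remaining 2 m³)
6 m³ → container 7 (remaining 6 m³)
4 m³ → container 7 (remaining 2 m³)
10 containers × 30 m³ = 300 m³; used 253 m³; unused 47 m³.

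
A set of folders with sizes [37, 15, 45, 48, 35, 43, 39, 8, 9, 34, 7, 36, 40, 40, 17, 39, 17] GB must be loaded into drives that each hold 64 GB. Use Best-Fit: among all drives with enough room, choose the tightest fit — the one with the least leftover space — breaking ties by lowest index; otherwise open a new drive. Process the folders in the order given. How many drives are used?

11 drives

Put 37 GB in drive 1; 27 GB remain.
Put 15 GB in drive 1; 12 GB remain.
Put 45 GB in drive 2; 19 GB remain.
Put 48 GB in drive 3; 16 GB remain.
Put 35 GB in drive 4; 29 GB remain.
Put 43 GB in drive 5; 21 GB remain.
Put 39 GB in drive 6; 25 GB remain.
Put 8 GB in drive 1; 4 GB remain.
Put 9 GB in drive 3; 7 GB remain.
Put 34 GB in drive 7; 30 GB remain.
Put 7 GB in drive 3; 0 GB remain.
Put 36 GB in drive 8; 28 GB remain.
Put 40 GB in drive 9; 24 GB remain.
Put 40 GB in drive 10; 24 GB remain.
Put 17 GB in drive 2; 2 GB remain.
Put 39 GB in drive 11; 25 GB remain.
Put 17 GB in drive 5; 4 GB remain.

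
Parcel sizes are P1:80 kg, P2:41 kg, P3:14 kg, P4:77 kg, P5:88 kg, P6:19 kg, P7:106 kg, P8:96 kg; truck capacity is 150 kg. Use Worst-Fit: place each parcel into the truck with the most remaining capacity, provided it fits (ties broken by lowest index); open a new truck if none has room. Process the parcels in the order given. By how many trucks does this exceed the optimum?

Worst-Fit: [80,41,14] [77,19] [88] [106] [96] → 5 trucks.
5 parcels exceed 75 kg (half the capacity), and no two of those can share a truck, so at least 5 trucks are needed.
So 5 is already optimal.

0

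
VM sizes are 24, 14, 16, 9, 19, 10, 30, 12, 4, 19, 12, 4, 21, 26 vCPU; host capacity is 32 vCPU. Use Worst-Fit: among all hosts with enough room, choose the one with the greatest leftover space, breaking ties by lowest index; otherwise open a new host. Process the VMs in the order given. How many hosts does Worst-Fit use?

24 vCPU → host 1 (remaining 8 vCPU)
14 vCPU → host 2 (remaining 18 vCPU)
16 vCPU → host 2 (remaining 2 vCPU)
9 vCPU → host 3 (remaining 23 vCPU)
19 vCPU → host 3 (remaining 4 vCPU)
10 vCPU → host 4 (remaining 22 vCPU)
30 vCPU → host 5 (remaining 2 vCPU)
12 vCPU → host 4 (remaining 10 vCPU)
4 vCPU → host 4 (remaining 6 vCPU)
19 vCPU → host 6 (remaining 13 vCPU)
12 vCPU → host 6 (remaining 1 vCPU)
4 vCPU → host 1 (remaining 4 vCPU)
21 vCPU → host 7 (remaining 11 vCPU)
26 vCPU → host 8 (remaining 6 vCPU)

8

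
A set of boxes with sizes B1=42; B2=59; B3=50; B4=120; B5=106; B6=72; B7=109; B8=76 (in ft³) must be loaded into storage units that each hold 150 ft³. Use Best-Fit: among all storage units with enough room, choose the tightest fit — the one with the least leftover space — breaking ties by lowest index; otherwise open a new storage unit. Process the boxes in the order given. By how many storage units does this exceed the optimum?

Best-Fit: [42,59] [50,72] [120] [106] [109] [76] → 6 storage units.
Total size 634 ft³; any packing needs at least ⌈634/150⌉ = 5 storage units.
An optimal packing achieves that bound: [120] [109] [106,42] [76,72] [59,50] → 5 storage units.
Excess: 6 − 5 = 1.

1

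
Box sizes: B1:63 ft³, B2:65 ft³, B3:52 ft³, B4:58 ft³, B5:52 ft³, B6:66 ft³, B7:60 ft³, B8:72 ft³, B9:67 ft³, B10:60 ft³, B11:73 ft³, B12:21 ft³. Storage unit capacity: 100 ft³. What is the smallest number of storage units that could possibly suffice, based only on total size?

8 storage units

Total size = 63 + 65 + 52 + 58 + 52 + 66 + 60 + 72 + 67 + 60 + 73 + 21 = 709 ft³.
⌈709 / 100⌉ = 8.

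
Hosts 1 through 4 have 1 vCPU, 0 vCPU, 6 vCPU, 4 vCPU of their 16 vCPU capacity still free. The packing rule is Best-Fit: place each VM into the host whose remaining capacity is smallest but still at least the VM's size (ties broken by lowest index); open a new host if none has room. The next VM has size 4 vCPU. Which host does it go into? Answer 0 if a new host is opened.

Hosts with room: host 3 (6 vCPU), host 4 (4 vCPU).
Tightest fit is host 4 with 4 vCPU free.

4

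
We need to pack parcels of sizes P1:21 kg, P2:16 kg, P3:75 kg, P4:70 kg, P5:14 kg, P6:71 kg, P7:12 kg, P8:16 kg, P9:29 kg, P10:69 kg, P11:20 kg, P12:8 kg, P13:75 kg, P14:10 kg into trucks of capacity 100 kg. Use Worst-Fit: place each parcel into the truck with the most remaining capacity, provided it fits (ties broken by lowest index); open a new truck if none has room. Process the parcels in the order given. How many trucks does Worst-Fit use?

6

Put P1 (21 kg) in truck 1; 79 kg remain.
Put P2 (16 kg) in truck 1; 63 kg remain.
Put P3 (75 kg) in truck 2; 25 kg remain.
Put P4 (70 kg) in truck 3; 30 kg remain.
Put P5 (14 kg) in truck 1; 49 kg remain.
Put P6 (71 kg) in truck 4; 29 kg remain.
Put P7 (12 kg) in truck 1; 37 kg remain.
Put P8 (16 kg) in truck 1; 21 kg remain.
Put P9 (29 kg) in truck 3; 1 kg remain.
Put P10 (69 kg) in truck 5; 31 kg remain.
Put P11 (20 kg) in truck 5; 11 kg remain.
Put P12 (8 kg) in truck 4; 21 kg remain.
Put P13 (75 kg) in truck 6; 25 kg remain.
Put P14 (10 kg) in truck 2; 15 kg remain.
Final trucks: [21,16,14,12,16] [75,10] [70,29] [71,8] [69,20] [75].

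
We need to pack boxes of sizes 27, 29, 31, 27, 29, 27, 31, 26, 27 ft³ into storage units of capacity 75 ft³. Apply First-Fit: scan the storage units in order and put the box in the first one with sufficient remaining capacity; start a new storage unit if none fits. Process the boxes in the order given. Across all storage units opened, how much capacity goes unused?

storage unit 1: place 27 ft³, 48 ft³ left
storage unit 1: place 29 ft³, 19 ft³ left
storage unit 2: place 31 ft³, 44 ft³ left
storage unit 2: place 27 ft³, 17 ft³ left
storage unit 3: place 29 ft³, 46 ft³ left
storage unit 3: place 27 ft³, 19 ft³ left
storage unit 4: place 31 ft³, 44 ft³ left
storage unit 4: place 26 ft³, 18 ft³ left
storage unit 5: place 27 ft³, 48 ft³ left
5 storage units × 75 ft³ = 375 ft³; used 254 ft³; unused 121 ft³.

121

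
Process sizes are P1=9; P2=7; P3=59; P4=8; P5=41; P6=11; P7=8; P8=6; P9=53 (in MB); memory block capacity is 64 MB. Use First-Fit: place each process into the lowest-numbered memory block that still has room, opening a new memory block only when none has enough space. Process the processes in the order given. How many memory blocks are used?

P1 (9 MB) → memory block 1 (remaining 55 MB)
P2 (7 MB) → memory block 1 (remaining 48 MB)
P3 (59 MB) → memory block 2 (remaining 5 MB)
P4 (8 MB) → memory block 1 (remaining 40 MB)
P5 (41 MB) → memory block 3 (remaining 23 MB)
P6 (11 MB) → memory block 1 (remaining 29 MB)
P7 (8 MB) → memory block 1 (remaining 21 MB)
P8 (6 MB) → memory block 1 (remaining 15 MB)
P9 (53 MB) → memory block 4 (remaining 11 MB)
Final memory blocks: [9,7,8,11,8,6] [59] [41] [53].

4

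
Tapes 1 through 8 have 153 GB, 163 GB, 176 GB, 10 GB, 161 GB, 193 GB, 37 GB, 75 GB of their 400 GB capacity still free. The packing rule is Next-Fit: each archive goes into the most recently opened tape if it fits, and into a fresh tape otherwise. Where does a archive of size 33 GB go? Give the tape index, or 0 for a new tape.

8

Next-Fit only looks at tape 8, which has 75 GB free.
33 GB fits there.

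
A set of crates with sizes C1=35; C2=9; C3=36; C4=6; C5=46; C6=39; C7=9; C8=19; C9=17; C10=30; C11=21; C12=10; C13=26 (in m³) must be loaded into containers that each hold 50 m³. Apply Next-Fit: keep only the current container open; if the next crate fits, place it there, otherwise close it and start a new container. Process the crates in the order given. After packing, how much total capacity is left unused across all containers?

container 1: place C1 (35 m³), 15 m³ left
container 1: place C2 (9 m³), 6 m³ left
container 2: place C3 (36 m³), 14 m³ left
container 2: place C4 (6 m³), 8 m³ left
container 3: place C5 (46 m³), 4 m³ left
container 4: place C6 (39 m³), 11 m³ left
container 4: place C7 (9 m³), 2 m³ left
container 5: place C8 (19 m³), 31 m³ left
container 5: place C9 (17 m³), 14 m³ left
container 6: place C10 (30 m³), 20 m³ left
container 7: place C11 (21 m³), 29 m³ left
container 7: place C12 (10 m³), 19 m³ left
container 8: place C13 (26 m³), 24 m³ left
8 containers × 50 m³ = 400 m³; used 303 m³; unused 97 m³.

97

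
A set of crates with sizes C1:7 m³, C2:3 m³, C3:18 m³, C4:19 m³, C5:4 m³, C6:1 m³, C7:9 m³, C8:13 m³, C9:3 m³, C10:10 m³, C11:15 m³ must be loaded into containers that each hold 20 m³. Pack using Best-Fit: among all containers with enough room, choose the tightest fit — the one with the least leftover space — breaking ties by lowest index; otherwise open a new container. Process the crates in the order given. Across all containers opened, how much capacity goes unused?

18

container 1: place C1 (7 m³), 13 m³ left
container 1: place C2 (3 m³), 10 m³ left
container 2: place C3 (18 m³), 2 m³ left
container 3: place C4 (19 m³), 1 m³ left
container 1: place C5 (4 m³), 6 m³ left
container 3: place C6 (1 m³), 0 m³ left
container 4: place C7 (9 m³), 11 m³ left
container 5: place C8 (13 m³), 7 m³ left
container 1: place C9 (3 m³), 3 m³ left
container 4: place C10 (10 m³), 1 m³ left
container 6: place C11 (15 m³), 5 m³ left
6 containers × 20 m³ = 120 m³; used 102 m³; unused 18 m³.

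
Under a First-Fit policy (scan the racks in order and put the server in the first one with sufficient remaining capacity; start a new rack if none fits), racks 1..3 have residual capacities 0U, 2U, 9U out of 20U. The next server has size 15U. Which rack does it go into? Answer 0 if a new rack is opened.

0

No rack has ≥ 15U free, so a new rack is opened.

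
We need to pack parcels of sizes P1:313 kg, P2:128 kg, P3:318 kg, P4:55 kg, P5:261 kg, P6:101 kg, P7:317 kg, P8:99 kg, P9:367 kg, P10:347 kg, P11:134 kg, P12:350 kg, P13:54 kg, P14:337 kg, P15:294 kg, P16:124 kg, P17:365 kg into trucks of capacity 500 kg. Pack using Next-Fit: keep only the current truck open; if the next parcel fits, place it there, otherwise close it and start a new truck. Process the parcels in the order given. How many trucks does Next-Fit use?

10

truck 1: place P1 (313 kg), 187 kg left
truck 1: place P2 (128 kg), 59 kg left
truck 2: place P3 (318 kg), 182 kg left
truck 2: place P4 (55 kg), 127 kg left
truck 3: place P5 (261 kg), 239 kg left
truck 3: place P6 (101 kg), 138 kg left
truck 4: place P7 (317 kg), 183 kg left
truck 4: place P8 (99 kg), 84 kg left
truck 5: place P9 (367 kg), 133 kg left
truck 6: place P10 (347 kg), 153 kg left
truck 6: place P11 (134 kg), 19 kg left
truck 7: place P12 (350 kg), 150 kg left
truck 7: place P13 (54 kg), 96 kg left
truck 8: place P14 (337 kg), 163 kg left
truck 9: place P15 (294 kg), 206 kg left
truck 9: place P16 (124 kg), 82 kg left
truck 10: place P17 (365 kg), 135 kg left
Final trucks: [313,128] [318,55] [261,101] [317,99] [367] [347,134] [350,54] [337] [294,124] [365].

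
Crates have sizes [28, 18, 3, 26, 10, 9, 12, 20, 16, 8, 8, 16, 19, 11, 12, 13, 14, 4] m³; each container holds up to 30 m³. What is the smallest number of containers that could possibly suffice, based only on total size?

9

Total size = 28 + 18 + 3 + 26 + 10 + 9 + 12 + 20 + 16 + 8 + 8 + 16 + 19 + 11 + 12 + 13 + 14 + 4 = 247 m³.
⌈247 / 30⌉ = 9.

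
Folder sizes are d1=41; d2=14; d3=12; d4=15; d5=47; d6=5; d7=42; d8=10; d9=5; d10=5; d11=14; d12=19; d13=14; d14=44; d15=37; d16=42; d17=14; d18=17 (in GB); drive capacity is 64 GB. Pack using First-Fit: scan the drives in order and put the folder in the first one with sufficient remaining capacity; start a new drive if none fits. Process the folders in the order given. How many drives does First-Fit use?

7

d1 (41 GB) → drive 1 (remaining 23 GB)
d2 (14 GB) → drive 1 (remaining 9 GB)
d3 (12 GB) → drive 2 (remaining 52 GB)
d4 (15 GB) → drive 2 (remaining 37 GB)
d5 (47 GB) → drive 3 (remaining 17 GB)
d6 (5 GB) → drive 1 (remaining 4 GB)
d7 (42 GB) → drive 4 (remaining 22 GB)
d8 (10 GB) → drive 2 (remaining 27 GB)
d9 (5 GB) → drive 2 (remaining 22 GB)
d10 (5 GB) → drive 2 (remaining 17 GB)
d11 (14 GB) → drive 2 (remaining 3 GB)
d12 (19 GB) → drive 4 (remaining 3 GB)
d13 (14 GB) → drive 3 (remaining 3 GB)
d14 (44 GB) → drive 5 (remaining 20 GB)
d15 (37 GB) → drive 6 (remaining 27 GB)
d16 (42 GB) → drive 7 (remaining 22 GB)
d17 (14 GB) → drive 5 (remaining 6 GB)
d18 (17 GB) → drive 6 (remaining 10 GB)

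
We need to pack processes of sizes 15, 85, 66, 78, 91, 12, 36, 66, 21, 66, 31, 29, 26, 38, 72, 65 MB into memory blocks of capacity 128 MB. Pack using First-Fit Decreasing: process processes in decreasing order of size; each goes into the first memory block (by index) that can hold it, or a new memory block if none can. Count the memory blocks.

8 memory blocks

Sorted descending: 91, 85, 78, 72, 66, 66, 66, 65, 38, 36, 31, 29, 26, 21, 15, 12.
Put 91 MB in memory block 1; 37 MB remain.
Put 85 MB in memory block 2; 43 MB remain.
Put 78 MB in memory block 3; 50 MB remain.
Put 72 MB in memory block 4; 56 MB remain.
Put 66 MB in memory block 5; 62 MB remain.
Put 66 MB in memory block 6; 62 MB remain.
Put 66 MB in memory block 7; 62 MB remain.
Put 65 MB in memory block 8; 63 MB remain.
Put 38 MB in memory block 2; 5 MB remain.
Put 36 MB in memory block 1; 1 MB remain.
Put 31 MB in memory block 3; 19 MB remain.
Put 29 MB in memory block 4; 27 MB remain.
Put 26 MB in memory block 4; 1 MB remain.
Put 21 MB in memory block 5; 41 MB remain.
Put 15 MB in memory block 3; 4 MB remain.
Put 12 MB in memory block 5; 29 MB remain.
Final memory blocks: [91,36] [85,38] [78,31,15] [72,29,26] [66,21,12] [66] [66] [65].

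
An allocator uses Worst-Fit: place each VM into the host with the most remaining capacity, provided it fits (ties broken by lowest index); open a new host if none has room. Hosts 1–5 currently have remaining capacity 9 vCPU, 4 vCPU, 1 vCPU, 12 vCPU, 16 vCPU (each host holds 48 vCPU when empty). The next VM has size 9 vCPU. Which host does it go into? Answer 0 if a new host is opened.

5

Hosts with room: host 1 (9 vCPU), host 4 (12 vCPU), host 5 (16 vCPU).
Most room is host 5 with 16 vCPU free.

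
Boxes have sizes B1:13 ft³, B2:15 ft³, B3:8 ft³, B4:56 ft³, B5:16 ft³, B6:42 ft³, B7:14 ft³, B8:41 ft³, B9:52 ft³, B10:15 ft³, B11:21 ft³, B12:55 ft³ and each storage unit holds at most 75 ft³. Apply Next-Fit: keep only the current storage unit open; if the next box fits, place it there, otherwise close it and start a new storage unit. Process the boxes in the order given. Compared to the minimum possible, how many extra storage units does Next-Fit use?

Next-Fit: [13,15,8] [56,16] [42,14] [41] [52,15] [21] [55] → 7 storage units.
Total size 348 ft³; any packing needs at least ⌈348/75⌉ = 5 storage units.
An optimal packing achieves that bound: [56,16] [55,15] [52,21] [42,15,14] [41,13,8] → 5 storage units.
Excess: 7 − 5 = 2.

2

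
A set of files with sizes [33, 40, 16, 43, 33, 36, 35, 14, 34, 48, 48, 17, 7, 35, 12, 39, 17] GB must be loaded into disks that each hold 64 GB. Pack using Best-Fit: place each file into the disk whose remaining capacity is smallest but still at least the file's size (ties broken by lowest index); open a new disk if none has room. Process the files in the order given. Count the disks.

11

33 GB → disk 1 (remaining 31 GB)
40 GB → disk 2 (remaining 24 GB)
16 GB → disk 2 (remaining 8 GB)
43 GB → disk 3 (remaining 21 GB)
33 GB → disk 4 (remaining 31 GB)
36 GB → disk 5 (remaining 28 GB)
35 GB → disk 6 (remaining 29 GB)
14 GB → disk 3 (remaining 7 GB)
34 GB → disk 7 (remaining 30 GB)
48 GB → disk 8 (remaining 16 GB)
48 GB → disk 9 (remaining 16 GB)
17 GB → disk 5 (remaining 11 GB)
7 GB → disk 3 (remaining 0 GB)
35 GB → disk 10 (remaining 29 GB)
12 GB → disk 8 (remaining 4 GB)
39 GB → disk 11 (remaining 25 GB)
17 GB → disk 11 (remaining 8 GB)
Final disks: [33] [40,16] [43,14,7] [33] [36,17] [35] [34] [48,12] [48] [35] [39,17].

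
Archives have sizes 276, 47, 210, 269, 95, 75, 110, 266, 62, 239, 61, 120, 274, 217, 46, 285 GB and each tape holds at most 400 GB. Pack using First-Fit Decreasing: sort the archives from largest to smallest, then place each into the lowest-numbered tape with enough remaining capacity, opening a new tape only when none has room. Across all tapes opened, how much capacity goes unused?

Sorted descending: 285, 276, 274, 269, 266, 239, 217, 210, 120, 110, 95, 75, 62, 61, 47, 46.
285 GB → tape 1 (remaining 115 GB)
276 GB → tape 2 (remaining 124 GB)
274 GB → tape 3 (remaining 126 GB)
269 GB → tape 4 (remaining 131 GB)
266 GB → tape 5 (remaining 134 GB)
239 GB → tape 6 (remaining 161 GB)
217 GB → tape 7 (remaining 183 GB)
210 GB → tape 8 (remaining 190 GB)
120 GB → tape 2 (remaining 4 GB)
110 GB → tape 1 (remaining 5 GB)
95 GB → tape 3 (remaining 31 GB)
75 GB → tape 4 (remaining 56 GB)
62 GB → tape 5 (remaining 72 GB)
61 GB → tape 5 (remaining 11 GB)
47 GB → tape 4 (remaining 9 GB)
46 GB → tape 6 (remaining 115 GB)
8 tapes × 400 GB = 3200 GB; used 2652 GB; unused 548 GB.

548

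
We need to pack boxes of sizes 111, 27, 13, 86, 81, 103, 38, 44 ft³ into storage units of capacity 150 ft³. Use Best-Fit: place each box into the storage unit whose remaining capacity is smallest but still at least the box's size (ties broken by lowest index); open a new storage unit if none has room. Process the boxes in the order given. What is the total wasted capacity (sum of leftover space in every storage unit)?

storage unit 1: place 111 ft³, 39 ft³ left
storage unit 1: place 27 ft³, 12 ft³ left
storage unit 2: place 13 ft³, 137 ft³ left
storage unit 2: place 86 ft³, 51 ft³ left
storage unit 3: place 81 ft³, 69 ft³ left
storage unit 4: place 103 ft³, 47 ft³ left
storage unit 4: place 38 ft³, 9 ft³ left
storage unit 2: place 44 ft³, 7 ft³ left
4 storage units × 150 ft³ = 600 ft³; used 503 ft³; unused 97 ft³.

97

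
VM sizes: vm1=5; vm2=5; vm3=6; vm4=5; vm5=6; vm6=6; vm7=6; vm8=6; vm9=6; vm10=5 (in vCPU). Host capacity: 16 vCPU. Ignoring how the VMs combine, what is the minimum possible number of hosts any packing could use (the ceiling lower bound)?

Total size = 5 + 5 + 6 + 5 + 6 + 6 + 6 + 6 + 6 + 5 = 56 vCPU.
⌈56 / 16⌉ = 4.

4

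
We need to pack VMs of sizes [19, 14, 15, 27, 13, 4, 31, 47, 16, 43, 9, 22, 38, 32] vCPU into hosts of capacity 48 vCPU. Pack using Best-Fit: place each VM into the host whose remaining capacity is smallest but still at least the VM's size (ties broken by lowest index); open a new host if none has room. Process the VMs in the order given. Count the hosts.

8 hosts

19 vCPU → host 1 (remaining 29 vCPU)
14 vCPU → host 1 (remaining 15 vCPU)
15 vCPU → host 1 (remaining 0 vCPU)
27 vCPU → host 2 (remaining 21 vCPU)
13 vCPU → host 2 (remaining 8 vCPU)
4 vCPU → host 2 (remaining 4 vCPU)
31 vCPU → host 3 (remaining 17 vCPU)
47 vCPU → host 4 (remaining 1 vCPU)
16 vCPU → host 3 (remaining 1 vCPU)
43 vCPU → host 5 (remaining 5 vCPU)
9 vCPU → host 6 (remaining 39 vCPU)
22 vCPU → host 6 (remaining 17 vCPU)
38 vCPU → host 7 (remaining 10 vCPU)
32 vCPU → host 8 (remaining 16 vCPU)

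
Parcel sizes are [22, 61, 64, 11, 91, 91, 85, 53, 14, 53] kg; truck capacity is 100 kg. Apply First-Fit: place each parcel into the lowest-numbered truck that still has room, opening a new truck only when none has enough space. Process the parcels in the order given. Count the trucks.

22 kg → truck 1 (remaining 78 kg)
61 kg → truck 1 (remaining 17 kg)
64 kg → truck 2 (remaining 36 kg)
11 kg → truck 1 (remaining 6 kg)
91 kg → truck 3 (remaining 9 kg)
91 kg → truck 4 (remaining 9 kg)
85 kg → truck 5 (remaining 15 kg)
53 kg → truck 6 (remaining 47 kg)
14 kg → truck 2 (remaining 22 kg)
53 kg → truck 7 (remaining 47 kg)
Final trucks: [22,61,11] [64,14] [91] [91] [85] [53] [53].

7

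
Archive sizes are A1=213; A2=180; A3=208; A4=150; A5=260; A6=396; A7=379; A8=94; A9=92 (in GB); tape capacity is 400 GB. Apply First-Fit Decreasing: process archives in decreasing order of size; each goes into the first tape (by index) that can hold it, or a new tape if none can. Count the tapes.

6 tapes

Sorted descending: 396, 379, 260, 213, 208, 180, 150, 94, 92.
Put 396 GB in tape 1; 4 GB remain.
Put 379 GB in tape 2; 21 GB remain.
Put 260 GB in tape 3; 140 GB remain.
Put 213 GB in tape 4; 187 GB remain.
Put 208 GB in tape 5; 192 GB remain.
Put 180 GB in tape 4; 7 GB remain.
Put 150 GB in tape 5; 42 GB remain.
Put 94 GB in tape 3; 46 GB remain.
Put 92 GB in tape 6; 308 GB remain.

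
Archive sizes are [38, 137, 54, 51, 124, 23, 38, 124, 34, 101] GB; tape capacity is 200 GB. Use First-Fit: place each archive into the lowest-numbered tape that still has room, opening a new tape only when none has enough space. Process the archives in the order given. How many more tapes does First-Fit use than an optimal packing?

1

First-Fit: [38,137,23] [54,51,38,34] [124] [124] [101] → 5 tapes.
Total size 724 GB; any packing needs at least ⌈724/200⌉ = 4 tapes.
An optimal packing achieves that bound: [137,54] [124,51,23] [124,38,38] [101,34] → 4 tapes.
Excess: 5 − 4 = 1.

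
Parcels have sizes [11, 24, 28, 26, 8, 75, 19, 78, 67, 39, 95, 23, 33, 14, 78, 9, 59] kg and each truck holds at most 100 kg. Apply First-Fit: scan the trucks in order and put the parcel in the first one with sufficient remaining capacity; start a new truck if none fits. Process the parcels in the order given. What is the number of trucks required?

8

truck 1: place 11 kg, 89 kg left
truck 1: place 24 kg, 65 kg left
truck 1: place 28 kg, 37 kg left
truck 1: place 26 kg, 11 kg left
truck 1: place 8 kg, 3 kg left
truck 2: place 75 kg, 25 kg left
truck 2: place 19 kg, 6 kg left
truck 3: place 78 kg, 22 kg left
truck 4: place 67 kg, 33 kg left
truck 5: place 39 kg, 61 kg left
truck 6: place 95 kg, 5 kg left
truck 4: place 23 kg, 10 kg left
truck 5: place 33 kg, 28 kg left
truck 3: place 14 kg, 8 kg left
truck 7: place 78 kg, 22 kg left
truck 4: place 9 kg, 1 kg left
truck 8: place 59 kg, 41 kg left
Final trucks: [11,24,28,26,8] [75,19] [78,14] [67,23,9] [39,33] [95] [78] [59].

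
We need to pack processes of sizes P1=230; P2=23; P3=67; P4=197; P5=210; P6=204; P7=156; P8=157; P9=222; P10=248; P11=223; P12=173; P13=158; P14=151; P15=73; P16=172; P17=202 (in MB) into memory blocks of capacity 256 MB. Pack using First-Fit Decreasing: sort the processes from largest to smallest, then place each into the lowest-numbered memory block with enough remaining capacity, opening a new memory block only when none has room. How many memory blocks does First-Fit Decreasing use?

14 memory blocks

Sorted descending: 248, 230, 223, 222, 210, 204, 202, 197, 173, 172, 158, 157, 156, 151, 73, 67, 23.
248 MB → memory block 1 (remaining 8 MB)
230 MB → memory block 2 (remaining 26 MB)
223 MB → memory block 3 (remaining 33 MB)
222 MB → memory block 4 (remaining 34 MB)
210 MB → memory block 5 (remaining 46 MB)
204 MB → memory block 6 (remaining 52 MB)
202 MB → memory block 7 (remaining 54 MB)
197 MB → memory block 8 (remaining 59 MB)
173 MB → memory block 9 (remaining 83 MB)
172 MB → memory block 10 (remaining 84 MB)
158 MB → memory block 11 (remaining 98 MB)
157 MB → memory block 12 (remaining 99 MB)
156 MB → memory block 13 (remaining 100 MB)
151 MB → memory block 14 (remaining 105 MB)
73 MB → memory block 9 (remaining 10 MB)
67 MB → memory block 10 (remaining 17 MB)
23 MB → memory block 2 (remaining 3 MB)
Final memory blocks: [248] [230,23] [223] [222] [210] [204] [202] [197] [173,73] [172,67] [158] [157] [156] [151].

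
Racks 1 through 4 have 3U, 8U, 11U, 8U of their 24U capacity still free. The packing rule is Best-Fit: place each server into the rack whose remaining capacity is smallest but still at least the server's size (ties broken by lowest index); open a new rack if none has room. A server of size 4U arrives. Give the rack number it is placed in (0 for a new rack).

2

Racks with room: rack 2 (8U), rack 3 (11U), rack 4 (8U).
Tightest fit is rack 2 with 8U free.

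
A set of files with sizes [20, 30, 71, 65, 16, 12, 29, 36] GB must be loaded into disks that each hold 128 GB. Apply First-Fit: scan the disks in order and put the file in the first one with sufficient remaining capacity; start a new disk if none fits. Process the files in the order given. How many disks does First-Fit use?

3 disks

20 GB → disk 1 (remaining 108 GB)
30 GB → disk 1 (remaining 78 GB)
71 GB → disk 1 (remaining 7 GB)
65 GB → disk 2 (remaining 63 GB)
16 GB → disk 2 (remaining 47 GB)
12 GB → disk 2 (remaining 35 GB)
29 GB → disk 2 (remaining 6 GB)
36 GB → disk 3 (remaining 92 GB)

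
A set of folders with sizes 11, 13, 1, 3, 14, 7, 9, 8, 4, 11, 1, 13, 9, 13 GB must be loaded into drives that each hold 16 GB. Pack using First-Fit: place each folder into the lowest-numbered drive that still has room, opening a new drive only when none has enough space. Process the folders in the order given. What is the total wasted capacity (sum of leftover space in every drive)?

11 GB → drive 1 (remaining 5 GB)
13 GB → drive 2 (remaining 3 GB)
1 GB → drive 1 (remaining 4 GB)
3 GB → drive 1 (remaining 1 GB)
14 GB → drive 3 (remaining 2 GB)
7 GB → drive 4 (remaining 9 GB)
9 GB → drive 4 (remaining 0 GB)
8 GB → drive 5 (remaining 8 GB)
4 GB → drive 5 (remaining 4 GB)
11 GB → drive 6 (remaining 5 GB)
1 GB → drive 1 (remaining 0 GB)
13 GB → drive 7 (remaining 3 GB)
9 GB → drive 8 (remaining 7 GB)
13 GB → drive 9 (remaining 3 GB)
9 drives × 16 GB = 144 GB; used 117 GB; unused 27 GB.

27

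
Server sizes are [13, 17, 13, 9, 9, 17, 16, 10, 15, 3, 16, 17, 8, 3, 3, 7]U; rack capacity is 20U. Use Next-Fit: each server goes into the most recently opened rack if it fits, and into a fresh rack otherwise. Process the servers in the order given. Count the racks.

13U → rack 1 (remaining 7U)
17U → rack 2 (remaining 3U)
13U → rack 3 (remaining 7U)
9U → rack 4 (remaining 11U)
9U → rack 4 (remaining 2U)
17U → rack 5 (remaining 3U)
16U → rack 6 (remaining 4U)
10U → rack 7 (remaining 10U)
15U → rack 8 (remaining 5U)
3U → rack 8 (remaining 2U)
16U → rack 9 (remaining 4U)
17U → rack 10 (remaining 3U)
8U → rack 11 (remaining 12U)
3U → rack 11 (remaining 9U)
3U → rack 11 (remaining 6U)
7U → rack 12 (remaining 13U)
Final racks: [13] [17] [13] [9,9] [17] [16] [10] [15,3] [16] [17] [8,3,3] [7].

12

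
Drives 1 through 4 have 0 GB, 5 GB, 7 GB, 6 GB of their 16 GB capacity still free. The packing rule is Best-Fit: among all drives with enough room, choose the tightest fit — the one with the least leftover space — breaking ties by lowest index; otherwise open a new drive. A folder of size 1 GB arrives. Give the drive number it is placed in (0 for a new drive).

2

Drives with room: drive 2 (5 GB), drive 3 (7 GB), drive 4 (6 GB).
Tightest fit is drive 2 with 5 GB free.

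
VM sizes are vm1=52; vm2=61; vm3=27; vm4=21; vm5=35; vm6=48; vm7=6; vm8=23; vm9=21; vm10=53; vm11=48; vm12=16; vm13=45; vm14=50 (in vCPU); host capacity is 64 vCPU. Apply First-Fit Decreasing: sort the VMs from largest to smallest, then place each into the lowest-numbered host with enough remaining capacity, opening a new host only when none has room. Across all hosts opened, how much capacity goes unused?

134

Sorted descending: 61, 53, 52, 50, 48, 48, 45, 35, 27, 23, 21, 21, 16, 6.
Put 61 vCPU in host 1; 3 vCPU remain.
Put 53 vCPU in host 2; 11 vCPU remain.
Put 52 vCPU in host 3; 12 vCPU remain.
Put 50 vCPU in host 4; 14 vCPU remain.
Put 48 vCPU in host 5; 16 vCPU remain.
Put 48 vCPU in host 6; 16 vCPU remain.
Put 45 vCPU in host 7; 19 vCPU remain.
Put 35 vCPU in host 8; 29 vCPU remain.
Put 27 vCPU in host 8; 2 vCPU remain.
Put 23 vCPU in host 9; 41 vCPU remain.
Put 21 vCPU in host 9; 20 vCPU remain.
Put 21 vCPU in host 10; 43 vCPU remain.
Put 16 vCPU in host 5; 0 vCPU remain.
Put 6 vCPU in host 2; 5 vCPU remain.
10 hosts × 64 vCPU = 640 vCPU; used 506 vCPU; unused 134 vCPU.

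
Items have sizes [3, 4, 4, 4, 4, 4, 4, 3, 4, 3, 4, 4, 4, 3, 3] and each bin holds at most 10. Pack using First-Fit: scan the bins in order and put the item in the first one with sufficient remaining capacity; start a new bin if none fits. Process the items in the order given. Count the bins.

Put 3 in bin 1; 7 remain.
Put 4 in bin 1; 3 remain.
Put 4 in bin 2; 6 remain.
Put 4 in bin 2; 2 remain.
Put 4 in bin 3; 6 remain.
Put 4 in bin 3; 2 remain.
Put 4 in bin 4; 6 remain.
Put 3 in bin 1; 0 remain.
Put 4 in bin 4; 2 remain.
Put 3 in bin 5; 7 remain.
Put 4 in bin 5; 3 remain.
Put 4 in bin 6; 6 remain.
Put 4 in bin 6; 2 remain.
Put 3 in bin 5; 0 remain.
Put 3 in bin 7; 7 remain.

7 bins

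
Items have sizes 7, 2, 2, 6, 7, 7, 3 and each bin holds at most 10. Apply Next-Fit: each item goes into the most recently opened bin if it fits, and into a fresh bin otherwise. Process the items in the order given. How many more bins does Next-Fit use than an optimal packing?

0

Next-Fit: [7,2] [2,6] [7] [7,3] → 4 bins.
Total size 34; any packing needs at least ⌈34/10⌉ = 4 bins.
So 4 is already optimal.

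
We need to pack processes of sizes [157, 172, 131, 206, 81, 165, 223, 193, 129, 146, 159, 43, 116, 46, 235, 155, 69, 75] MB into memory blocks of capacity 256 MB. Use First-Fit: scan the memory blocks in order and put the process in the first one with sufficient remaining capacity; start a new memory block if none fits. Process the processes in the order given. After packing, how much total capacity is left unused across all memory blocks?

Put 157 MB in memory block 1; 99 MB remain.
Put 172 MB in memory block 2; 84 MB remain.
Put 131 MB in memory block 3; 125 MB remain.
Put 206 MB in memory block 4; 50 MB remain.
Put 81 MB in memory block 1; 18 MB remain.
Put 165 MB in memory block 5; 91 MB remain.
Put 223 MB in memory block 6; 33 MB remain.
Put 193 MB in memory block 7; 63 MB remain.
Put 129 MB in memory block 8; 127 MB remain.
Put 146 MB in memory block 9; 110 MB remain.
Put 159 MB in memory block 10; 97 MB remain.
Put 43 MB in memory block 2; 41 MB remain.
Put 116 MB in memory block 3; 9 MB remain.
Put 46 MB in memory block 4; 4 MB remain.
Put 235 MB in memory block 11; 21 MB remain.
Put 155 MB in memory block 12; 101 MB remain.
Put 69 MB in memory block 5; 22 MB remain.
Put 75 MB in memory block 8; 52 MB remain.
12 memory blocks × 256 MB = 3072 MB; used 2501 MB; unused 571 MB.

571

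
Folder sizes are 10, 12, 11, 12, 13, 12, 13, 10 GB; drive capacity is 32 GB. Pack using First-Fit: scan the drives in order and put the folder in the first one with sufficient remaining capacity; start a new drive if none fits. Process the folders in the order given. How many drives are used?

10 GB → drive 1 (remaining 22 GB)
12 GB → drive 1 (remaining 10 GB)
11 GB → drive 2 (remaining 21 GB)
12 GB → drive 2 (remaining 9 GB)
13 GB → drive 3 (remaining 19 GB)
12 GB → drive 3 (remaining 7 GB)
13 GB → drive 4 (remaining 19 GB)
10 GB → drive 1 (remaining 0 GB)

4 drives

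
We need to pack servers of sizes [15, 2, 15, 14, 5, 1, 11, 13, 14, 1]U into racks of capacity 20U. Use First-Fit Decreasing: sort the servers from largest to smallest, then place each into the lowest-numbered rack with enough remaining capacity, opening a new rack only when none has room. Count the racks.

Sorted descending: 15, 15, 14, 14, 13, 11, 5, 2, 1, 1.
15U → rack 1 (remaining 5U)
15U → rack 2 (remaining 5U)
14U → rack 3 (remaining 6U)
14U → rack 4 (remaining 6U)
13U → rack 5 (remaining 7U)
11U → rack 6 (remaining 9U)
5U → rack 1 (remaining 0U)
2U → rack 2 (remaining 3U)
1U → rack 2 (remaining 2U)
1U → rack 2 (remaining 1U)
Final racks: [15,5] [15,2,1,1] [14] [14] [13] [11].

6 racks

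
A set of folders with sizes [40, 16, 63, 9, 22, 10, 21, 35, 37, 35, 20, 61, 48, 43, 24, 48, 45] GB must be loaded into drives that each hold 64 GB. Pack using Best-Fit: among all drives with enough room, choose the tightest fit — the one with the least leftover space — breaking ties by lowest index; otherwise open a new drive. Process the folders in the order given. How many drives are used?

drive 1: place 40 GB, 24 GB left
drive 1: place 16 GB, 8 GB left
drive 2: place 63 GB, 1 GB left
drive 3: place 9 GB, 55 GB left
drive 3: place 22 GB, 33 GB left
drive 3: place 10 GB, 23 GB left
drive 3: place 21 GB, 2 GB left
drive 4: place 35 GB, 29 GB left
drive 5: place 37 GB, 27 GB left
drive 6: place 35 GB, 29 GB left
drive 5: place 20 GB, 7 GB left
drive 7: place 61 GB, 3 GB left
drive 8: place 48 GB, 16 GB left
drive 9: place 43 GB, 21 GB left
drive 4: place 24 GB, 5 GB left
drive 10: place 48 GB, 16 GB left
drive 11: place 45 GB, 19 GB left

11 drives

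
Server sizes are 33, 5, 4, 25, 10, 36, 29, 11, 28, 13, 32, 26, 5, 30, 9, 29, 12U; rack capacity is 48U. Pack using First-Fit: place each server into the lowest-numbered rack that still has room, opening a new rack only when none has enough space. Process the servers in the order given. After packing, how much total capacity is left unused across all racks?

95

33U → rack 1 (remaining 15U)
5U → rack 1 (remaining 10U)
4U → rack 1 (remaining 6U)
25U → rack 2 (remaining 23U)
10U → rack 2 (remaining 13U)
36U → rack 3 (remaining 12U)
29U → rack 4 (remaining 19U)
11U → rack 2 (remaining 2U)
28U → rack 5 (remaining 20U)
13U → rack 4 (remaining 6U)
32U → rack 6 (remaining 16U)
26U → rack 7 (remaining 22U)
5U → rack 1 (remaining 1U)
30U → rack 8 (remaining 18U)
9U → rack 3 (remaining 3U)
29U → rack 9 (remaining 19U)
12U → rack 5 (remaining 8U)
9 racks × 48U = 432U; used 337U; unused 95U.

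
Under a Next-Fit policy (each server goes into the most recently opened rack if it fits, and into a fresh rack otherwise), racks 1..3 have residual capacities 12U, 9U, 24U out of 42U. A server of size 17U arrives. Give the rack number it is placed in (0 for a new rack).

Next-Fit only looks at rack 3, which has 24U free.
17U fits there.

3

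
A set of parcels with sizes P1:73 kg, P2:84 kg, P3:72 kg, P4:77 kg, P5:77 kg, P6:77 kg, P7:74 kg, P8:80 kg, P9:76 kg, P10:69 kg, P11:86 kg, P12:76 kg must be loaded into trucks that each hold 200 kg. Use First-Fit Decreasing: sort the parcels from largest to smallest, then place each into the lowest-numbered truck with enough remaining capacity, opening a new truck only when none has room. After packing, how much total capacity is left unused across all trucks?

Sorted descending: 86, 84, 80, 77, 77, 77, 76, 76, 74, 73, 72, 69.
86 kg → truck 1 (remaining 114 kg)
84 kg → truck 1 (remaining 30 kg)
80 kg → truck 2 (remaining 120 kg)
77 kg → truck 2 (remaining 43 kg)
77 kg → truck 3 (remaining 123 kg)
77 kg → truck 3 (remaining 46 kg)
76 kg → truck 4 (remaining 124 kg)
76 kg → truck 4 (remaining 48 kg)
74 kg → truck 5 (remaining 126 kg)
73 kg → truck 5 (remaining 53 kg)
72 kg → truck 6 (remaining 128 kg)
69 kg → truck 6 (remaining 59 kg)
6 trucks × 200 kg = 1200 kg; used 921 kg; unused 279 kg.

279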